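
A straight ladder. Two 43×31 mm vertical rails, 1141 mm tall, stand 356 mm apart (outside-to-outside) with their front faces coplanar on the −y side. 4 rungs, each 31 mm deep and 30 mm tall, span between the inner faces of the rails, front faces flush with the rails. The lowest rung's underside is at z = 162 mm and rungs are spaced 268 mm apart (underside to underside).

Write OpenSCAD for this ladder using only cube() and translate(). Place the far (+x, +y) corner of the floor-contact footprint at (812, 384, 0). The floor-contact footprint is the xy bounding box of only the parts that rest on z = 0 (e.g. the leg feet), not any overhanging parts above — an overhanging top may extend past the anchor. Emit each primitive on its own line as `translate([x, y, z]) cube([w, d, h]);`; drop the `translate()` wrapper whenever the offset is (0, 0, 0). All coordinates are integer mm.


translate([456, 353, 0]) cube([43, 31, 1141]);
translate([769, 353, 0]) cube([43, 31, 1141]);
translate([499, 353, 162]) cube([270, 31, 30]);
translate([499, 353, 430]) cube([270, 31, 30]);
translate([499, 353, 698]) cube([270, 31, 30]);
translate([499, 353, 966]) cube([270, 31, 30]);


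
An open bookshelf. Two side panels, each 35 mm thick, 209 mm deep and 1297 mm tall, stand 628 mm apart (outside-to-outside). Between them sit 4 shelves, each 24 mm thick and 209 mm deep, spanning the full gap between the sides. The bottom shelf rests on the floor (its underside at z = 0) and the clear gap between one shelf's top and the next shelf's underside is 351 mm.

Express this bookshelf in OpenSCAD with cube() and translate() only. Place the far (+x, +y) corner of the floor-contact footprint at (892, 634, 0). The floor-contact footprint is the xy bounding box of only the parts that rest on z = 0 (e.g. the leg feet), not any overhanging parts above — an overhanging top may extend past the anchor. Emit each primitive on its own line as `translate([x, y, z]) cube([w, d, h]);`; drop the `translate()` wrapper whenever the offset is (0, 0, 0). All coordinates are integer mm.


translate([264, 425, 0]) cube([35, 209, 1297]);
translate([857, 425, 0]) cube([35, 209, 1297]);
translate([299, 425, 0]) cube([558, 209, 24]);
translate([299, 425, 375]) cube([558, 209, 24]);
translate([299, 425, 750]) cube([558, 209, 24]);
translate([299, 425, 1125]) cube([558, 209, 24]);


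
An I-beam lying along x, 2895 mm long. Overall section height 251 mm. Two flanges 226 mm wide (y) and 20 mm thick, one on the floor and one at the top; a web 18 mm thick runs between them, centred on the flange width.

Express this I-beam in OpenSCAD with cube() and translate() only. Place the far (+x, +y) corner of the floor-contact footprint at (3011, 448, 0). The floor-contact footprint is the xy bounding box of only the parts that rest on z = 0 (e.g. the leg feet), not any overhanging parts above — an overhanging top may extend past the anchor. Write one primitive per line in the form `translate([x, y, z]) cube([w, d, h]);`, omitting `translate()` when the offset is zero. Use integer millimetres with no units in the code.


translate([116, 222, 0]) cube([2895, 226, 20]);
translate([116, 326, 20]) cube([2895, 18, 211]);
translate([116, 222, 231]) cube([2895, 226, 20]);


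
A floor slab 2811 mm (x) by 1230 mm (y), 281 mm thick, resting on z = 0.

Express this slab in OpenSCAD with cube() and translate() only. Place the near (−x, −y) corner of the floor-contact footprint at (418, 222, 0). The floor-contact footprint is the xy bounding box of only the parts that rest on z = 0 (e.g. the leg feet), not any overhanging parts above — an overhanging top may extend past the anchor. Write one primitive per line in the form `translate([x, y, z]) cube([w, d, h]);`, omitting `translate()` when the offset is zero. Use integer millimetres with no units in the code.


translate([418, 222, 0]) cube([2811, 1230, 281]);


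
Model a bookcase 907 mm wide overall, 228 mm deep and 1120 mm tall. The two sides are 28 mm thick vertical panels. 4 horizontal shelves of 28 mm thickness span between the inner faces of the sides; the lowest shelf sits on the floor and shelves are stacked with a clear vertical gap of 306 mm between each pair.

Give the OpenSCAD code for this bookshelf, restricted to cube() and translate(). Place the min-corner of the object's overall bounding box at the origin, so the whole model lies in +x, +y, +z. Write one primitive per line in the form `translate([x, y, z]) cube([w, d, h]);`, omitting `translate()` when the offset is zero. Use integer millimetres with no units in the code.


cube([28, 228, 1120]);
translate([879, 0, 0]) cube([28, 228, 1120]);
translate([28, 0, 0]) cube([851, 228, 28]);
translate([28, 0, 334]) cube([851, 228, 28]);
translate([28, 0, 668]) cube([851, 228, 28]);
translate([28, 0, 1002]) cube([851, 228, 28]);


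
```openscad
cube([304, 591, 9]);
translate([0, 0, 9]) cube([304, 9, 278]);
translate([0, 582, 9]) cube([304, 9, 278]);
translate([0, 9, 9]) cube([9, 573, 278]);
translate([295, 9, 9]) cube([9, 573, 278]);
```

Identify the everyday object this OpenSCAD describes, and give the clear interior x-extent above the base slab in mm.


An open box. The internal width is 286 mm.

A 304×591 base slab with four walls standing on it — an open box. The base is 304 mm wide and the walls are 9 mm thick, so the internal width is 304 − 2 × 9 = 286 mm.


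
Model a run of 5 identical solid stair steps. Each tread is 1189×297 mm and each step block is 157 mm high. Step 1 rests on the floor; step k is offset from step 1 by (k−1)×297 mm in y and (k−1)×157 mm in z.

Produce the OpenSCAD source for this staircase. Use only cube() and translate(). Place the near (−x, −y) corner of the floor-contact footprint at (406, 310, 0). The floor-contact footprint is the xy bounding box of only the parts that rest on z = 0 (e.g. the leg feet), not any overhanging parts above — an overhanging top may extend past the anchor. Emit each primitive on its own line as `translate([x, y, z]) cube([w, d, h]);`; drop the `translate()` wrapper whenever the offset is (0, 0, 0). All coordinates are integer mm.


translate([406, 310, 0]) cube([1189, 297, 157]);
translate([406, 607, 157]) cube([1189, 297, 157]);
translate([406, 904, 314]) cube([1189, 297, 157]);
translate([406, 1201, 471]) cube([1189, 297, 157]);
translate([406, 1498, 628]) cube([1189, 297, 157]);


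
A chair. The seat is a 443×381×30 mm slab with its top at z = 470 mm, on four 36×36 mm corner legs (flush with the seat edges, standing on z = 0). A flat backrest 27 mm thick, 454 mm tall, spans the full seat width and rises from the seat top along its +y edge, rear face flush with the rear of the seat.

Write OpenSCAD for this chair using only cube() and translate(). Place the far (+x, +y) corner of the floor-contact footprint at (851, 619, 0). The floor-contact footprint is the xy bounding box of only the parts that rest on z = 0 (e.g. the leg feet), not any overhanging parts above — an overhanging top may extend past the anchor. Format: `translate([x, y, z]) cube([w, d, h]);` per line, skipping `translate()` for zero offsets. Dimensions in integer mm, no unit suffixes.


// leg_h = 470 - 30 = 440
translate([408, 238, 440]) cube([443, 381, 30]);
translate([408, 238, 0]) cube([36, 36, 440]);
translate([815, 238, 0]) cube([36, 36, 440]);
translate([408, 583, 0]) cube([36, 36, 440]);
translate([815, 583, 0]) cube([36, 36, 440]);
translate([408, 592, 470]) cube([443, 27, 454]);


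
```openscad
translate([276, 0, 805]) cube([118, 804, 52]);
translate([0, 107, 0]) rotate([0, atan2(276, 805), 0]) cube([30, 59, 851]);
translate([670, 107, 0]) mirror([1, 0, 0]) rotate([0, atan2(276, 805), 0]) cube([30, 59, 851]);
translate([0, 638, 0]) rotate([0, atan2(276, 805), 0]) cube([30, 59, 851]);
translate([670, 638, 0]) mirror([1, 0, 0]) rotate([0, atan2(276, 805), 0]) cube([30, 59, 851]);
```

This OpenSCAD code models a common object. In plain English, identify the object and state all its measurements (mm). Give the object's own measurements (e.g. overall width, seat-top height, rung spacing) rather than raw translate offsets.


A sawhorse. A 118×804×52 mm beam (x, y, z) sits on two A-frame leg pairs. Each pair is two raked legs of 30×59 mm section (59 mm along y) splaying symmetrically in x. Each leg rises 805 mm vertically over 276 mm of horizontal reach and is 851 mm long along its own axis. Every leg's outer bottom edge rests on the floor and its outer top edge meets a bottom edge of the beam — the left legs (tilting toward +x) meet the beam's −x bottom edge, the right legs (their mirror images, tilting toward −x) meet its +x bottom edge — so the leg tops tuck under the beam, the beam's underside is 805 mm above the floor, and the feet are 670 mm apart outside-to-outside with the beam centred between them. The two leg pairs are set in 107 mm from either end of the beam.


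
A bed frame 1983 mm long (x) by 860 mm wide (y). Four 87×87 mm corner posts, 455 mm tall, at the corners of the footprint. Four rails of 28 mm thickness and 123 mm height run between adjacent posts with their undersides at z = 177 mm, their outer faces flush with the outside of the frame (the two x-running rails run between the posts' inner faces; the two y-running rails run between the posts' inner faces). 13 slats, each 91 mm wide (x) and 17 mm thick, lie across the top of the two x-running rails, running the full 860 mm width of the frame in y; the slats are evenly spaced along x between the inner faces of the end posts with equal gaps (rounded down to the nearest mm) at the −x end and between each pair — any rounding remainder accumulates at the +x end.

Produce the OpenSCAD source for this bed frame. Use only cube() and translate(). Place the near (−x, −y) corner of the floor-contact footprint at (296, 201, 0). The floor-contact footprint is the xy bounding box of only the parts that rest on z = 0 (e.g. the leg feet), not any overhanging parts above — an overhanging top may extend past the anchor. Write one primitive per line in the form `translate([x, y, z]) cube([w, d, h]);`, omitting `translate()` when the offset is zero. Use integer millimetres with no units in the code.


translate([296, 201, 0]) cube([87, 87, 455]);
translate([296, 974, 0]) cube([87, 87, 455]);
translate([2192, 201, 0]) cube([87, 87, 455]);
translate([2192, 974, 0]) cube([87, 87, 455]);
translate([383, 201, 177]) cube([1809, 28, 123]);
translate([383, 1033, 177]) cube([1809, 28, 123]);
translate([296, 288, 177]) cube([28, 686, 123]);
translate([2251, 288, 177]) cube([28, 686, 123]);
translate([427, 201, 300]) cube([91, 860, 17]);
translate([562, 201, 300]) cube([91, 860, 17]);
translate([697, 201, 300]) cube([91, 860, 17]);
translate([832, 201, 300]) cube([91, 860, 17]);
translate([967, 201, 300]) cube([91, 860, 17]);
translate([1102, 201, 300]) cube([91, 860, 17]);
translate([1237, 201, 300]) cube([91, 860, 17]);
translate([1372, 201, 300]) cube([91, 860, 17]);
translate([1507, 201, 300]) cube([91, 860, 17]);
translate([1642, 201, 300]) cube([91, 860, 17]);
translate([1777, 201, 300]) cube([91, 860, 17]);
translate([1912, 201, 300]) cube([91, 860, 17]);
translate([2047, 201, 300]) cube([91, 860, 17]);


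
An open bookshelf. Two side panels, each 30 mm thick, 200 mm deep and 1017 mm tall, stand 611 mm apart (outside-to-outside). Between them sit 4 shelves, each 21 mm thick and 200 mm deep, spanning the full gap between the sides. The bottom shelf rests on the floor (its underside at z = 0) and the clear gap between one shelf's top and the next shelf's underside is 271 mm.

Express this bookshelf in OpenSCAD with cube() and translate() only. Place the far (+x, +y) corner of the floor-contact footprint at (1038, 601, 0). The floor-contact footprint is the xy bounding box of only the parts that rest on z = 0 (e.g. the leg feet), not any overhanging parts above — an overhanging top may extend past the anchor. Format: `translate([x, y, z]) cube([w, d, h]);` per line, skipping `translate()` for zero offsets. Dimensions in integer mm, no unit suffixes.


translate([427, 401, 0]) cube([30, 200, 1017]);
translate([1008, 401, 0]) cube([30, 200, 1017]);
translate([457, 401, 0]) cube([551, 200, 21]);
translate([457, 401, 292]) cube([551, 200, 21]);
translate([457, 401, 584]) cube([551, 200, 21]);
translate([457, 401, 876]) cube([551, 200, 21]);


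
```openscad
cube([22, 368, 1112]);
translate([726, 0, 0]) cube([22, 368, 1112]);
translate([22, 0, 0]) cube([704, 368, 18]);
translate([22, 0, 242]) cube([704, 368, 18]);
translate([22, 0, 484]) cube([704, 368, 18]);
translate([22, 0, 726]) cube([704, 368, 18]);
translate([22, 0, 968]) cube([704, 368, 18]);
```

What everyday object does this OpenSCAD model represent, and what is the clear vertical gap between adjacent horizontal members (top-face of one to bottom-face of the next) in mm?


A bookshelf. The clear shelf gap is 224 mm.

Two tall side panels with 5 horizontal boards between them — a bookshelf. The first two shelf undersides are at z = 0 and z = 242; with shelf thickness 18, the clear gap is 242 − 0 − 18 = 224 mm.


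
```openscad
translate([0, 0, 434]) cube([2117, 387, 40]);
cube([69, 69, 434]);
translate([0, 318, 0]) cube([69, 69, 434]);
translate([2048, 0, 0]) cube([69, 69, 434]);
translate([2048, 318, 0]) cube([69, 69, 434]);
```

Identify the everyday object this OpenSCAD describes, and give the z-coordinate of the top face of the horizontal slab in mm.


A bench. The seat-top height is 474 mm.

A long slab on four corner posts — a bench. The slab sits at z = 434 with thickness 40, so the top is 434 + 40 = 474 mm.


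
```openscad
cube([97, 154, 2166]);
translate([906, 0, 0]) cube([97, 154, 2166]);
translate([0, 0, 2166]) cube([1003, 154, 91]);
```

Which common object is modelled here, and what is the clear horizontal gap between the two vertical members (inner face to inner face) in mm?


A door frame. The clear opening width is 809 mm.

Two 2166 mm tall posts with a header on top — a door frame. The left jamb is 97 mm wide at x = 0; the right jamb starts at x = 906. The clear opening is 906 − 97 = 809 mm.


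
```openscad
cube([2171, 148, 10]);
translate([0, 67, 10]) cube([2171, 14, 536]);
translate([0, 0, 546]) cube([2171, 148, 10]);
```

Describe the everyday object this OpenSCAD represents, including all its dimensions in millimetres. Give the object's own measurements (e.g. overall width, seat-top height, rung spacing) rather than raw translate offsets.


An I-beam lying along x, 2171 mm long. Overall section height 556 mm. Two flanges 148 mm wide (y) and 10 mm thick, one on the floor and one at the top; a web 14 mm thick runs between them, centred on the flange width.


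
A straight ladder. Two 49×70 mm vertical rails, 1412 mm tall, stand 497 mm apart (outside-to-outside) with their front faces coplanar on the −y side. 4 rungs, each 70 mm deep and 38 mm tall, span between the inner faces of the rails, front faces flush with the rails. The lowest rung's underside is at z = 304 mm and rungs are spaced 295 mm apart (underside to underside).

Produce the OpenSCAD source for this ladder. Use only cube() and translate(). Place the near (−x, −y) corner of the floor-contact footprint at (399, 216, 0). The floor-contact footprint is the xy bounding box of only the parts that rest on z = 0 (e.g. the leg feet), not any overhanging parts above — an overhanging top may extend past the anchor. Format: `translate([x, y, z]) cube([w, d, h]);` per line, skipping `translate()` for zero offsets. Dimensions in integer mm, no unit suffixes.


translate([399, 216, 0]) cube([49, 70, 1412]);
translate([847, 216, 0]) cube([49, 70, 1412]);
translate([448, 216, 304]) cube([399, 70, 38]);
translate([448, 216, 599]) cube([399, 70, 38]);
translate([448, 216, 894]) cube([399, 70, 38]);
translate([448, 216, 1189]) cube([399, 70, 38]);


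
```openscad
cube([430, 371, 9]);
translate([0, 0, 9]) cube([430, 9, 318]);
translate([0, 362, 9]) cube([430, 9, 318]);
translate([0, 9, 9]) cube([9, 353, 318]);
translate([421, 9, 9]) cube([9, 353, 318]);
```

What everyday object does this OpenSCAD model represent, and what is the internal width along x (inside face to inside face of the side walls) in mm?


An open box. The internal width is 412 mm.

A 430×371 base slab with four walls standing on it — an open box. The base is 430 mm wide and the walls are 9 mm thick, so the internal width is 430 − 2 × 9 = 412 mm.


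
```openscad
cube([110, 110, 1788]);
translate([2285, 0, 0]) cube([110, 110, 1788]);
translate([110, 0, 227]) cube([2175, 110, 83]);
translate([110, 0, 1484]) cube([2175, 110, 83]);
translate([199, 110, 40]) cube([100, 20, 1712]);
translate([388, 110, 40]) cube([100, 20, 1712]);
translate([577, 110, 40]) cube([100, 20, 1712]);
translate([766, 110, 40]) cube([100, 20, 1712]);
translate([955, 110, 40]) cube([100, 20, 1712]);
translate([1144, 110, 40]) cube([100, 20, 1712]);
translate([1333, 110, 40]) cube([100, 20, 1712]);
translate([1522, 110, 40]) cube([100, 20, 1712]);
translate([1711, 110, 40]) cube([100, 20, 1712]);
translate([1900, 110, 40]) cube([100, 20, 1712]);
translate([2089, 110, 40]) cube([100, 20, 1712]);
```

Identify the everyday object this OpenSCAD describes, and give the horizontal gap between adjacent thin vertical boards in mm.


A fence section. The picket gap is 89 mm.

Two posts, two rails, 11 pickets — a fence section. Span 2175 mm holds 11 pickets of 100 mm with 12 equal gaps: ⌊(2175 − 11·100) / 12⌋ = 89 mm.


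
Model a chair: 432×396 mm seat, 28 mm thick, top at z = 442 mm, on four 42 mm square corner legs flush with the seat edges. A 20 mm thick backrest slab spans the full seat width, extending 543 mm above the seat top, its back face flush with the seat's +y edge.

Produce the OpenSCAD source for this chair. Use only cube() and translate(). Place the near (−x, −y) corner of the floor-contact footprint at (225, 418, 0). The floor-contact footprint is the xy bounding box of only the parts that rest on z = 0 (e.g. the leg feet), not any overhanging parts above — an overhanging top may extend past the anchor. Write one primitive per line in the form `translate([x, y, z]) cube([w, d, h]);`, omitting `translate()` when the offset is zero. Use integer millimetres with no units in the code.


translate([225, 418, 414]) cube([432, 396, 28]);
translate([225, 418, 0]) cube([42, 42, 414]);
translate([615, 418, 0]) cube([42, 42, 414]);
translate([225, 772, 0]) cube([42, 42, 414]);
translate([615, 772, 0]) cube([42, 42, 414]);
translate([225, 794, 442]) cube([432, 20, 543]);


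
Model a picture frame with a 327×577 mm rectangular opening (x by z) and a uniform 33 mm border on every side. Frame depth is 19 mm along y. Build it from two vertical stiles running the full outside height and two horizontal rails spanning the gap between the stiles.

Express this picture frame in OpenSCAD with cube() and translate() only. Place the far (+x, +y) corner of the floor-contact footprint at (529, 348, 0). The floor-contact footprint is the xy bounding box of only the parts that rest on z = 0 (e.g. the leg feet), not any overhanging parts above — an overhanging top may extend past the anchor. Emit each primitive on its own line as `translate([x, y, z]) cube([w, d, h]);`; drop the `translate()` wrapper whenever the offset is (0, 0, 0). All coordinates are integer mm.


translate([136, 329, 0]) cube([33, 19, 643]);
translate([496, 329, 0]) cube([33, 19, 643]);
translate([169, 329, 0]) cube([327, 19, 33]);
translate([169, 329, 610]) cube([327, 19, 33]);


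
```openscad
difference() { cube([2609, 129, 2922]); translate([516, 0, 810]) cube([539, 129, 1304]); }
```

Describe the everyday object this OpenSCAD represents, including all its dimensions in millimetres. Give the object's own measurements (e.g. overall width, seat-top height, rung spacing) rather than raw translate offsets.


A wall 2609 mm long (x), 129 mm thick (y), 2922 mm tall, with a rectangular window opening cut through it. The opening is 539 mm wide and 1304 mm tall; its sill is at z = 810 mm and its near (−x) edge is 516 mm from the wall's −x end. The opening passes through the full wall thickness.


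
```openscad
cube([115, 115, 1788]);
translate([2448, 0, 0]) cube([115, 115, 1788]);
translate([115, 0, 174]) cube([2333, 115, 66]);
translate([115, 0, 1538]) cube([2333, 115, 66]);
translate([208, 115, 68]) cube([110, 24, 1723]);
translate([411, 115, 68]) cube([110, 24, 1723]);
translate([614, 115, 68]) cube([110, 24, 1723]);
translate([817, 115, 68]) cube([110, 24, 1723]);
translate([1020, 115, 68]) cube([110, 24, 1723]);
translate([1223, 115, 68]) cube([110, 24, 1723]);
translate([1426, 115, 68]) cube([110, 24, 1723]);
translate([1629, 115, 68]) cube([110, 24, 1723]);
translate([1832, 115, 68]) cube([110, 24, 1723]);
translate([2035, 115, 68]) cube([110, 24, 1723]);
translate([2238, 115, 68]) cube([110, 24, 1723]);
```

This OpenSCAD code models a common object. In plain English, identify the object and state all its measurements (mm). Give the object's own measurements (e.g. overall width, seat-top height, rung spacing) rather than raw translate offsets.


A fence section. Two 115×115 mm posts, 1788 mm tall, stand on the floor with a clear span of 2333 mm between their inner faces. Two horizontal rails of 115×66 mm section span the gap between the posts with their undersides at z = 174 mm and z = 1538 mm, flush with the posts' −y face. 11 pickets, each 110 mm wide, 24 mm thick and 1723 mm tall, are fixed to the +y face of the rails with their bottoms at z = 68 mm, spaced across the span with a 93 mm gap after the −x post and between neighbouring pickets, with 100 mm left before the +x post.


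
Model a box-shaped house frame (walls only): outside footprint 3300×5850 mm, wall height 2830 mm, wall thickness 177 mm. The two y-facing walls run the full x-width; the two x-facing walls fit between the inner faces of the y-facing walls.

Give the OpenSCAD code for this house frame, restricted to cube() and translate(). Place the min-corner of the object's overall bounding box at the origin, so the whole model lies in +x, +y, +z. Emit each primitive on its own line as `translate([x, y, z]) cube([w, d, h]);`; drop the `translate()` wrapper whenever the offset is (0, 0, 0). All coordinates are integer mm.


cube([3300, 177, 2830]);
translate([0, 5673, 0]) cube([3300, 177, 2830]);
translate([0, 177, 0]) cube([177, 5496, 2830]);
translate([3123, 177, 0]) cube([177, 5496, 2830]);


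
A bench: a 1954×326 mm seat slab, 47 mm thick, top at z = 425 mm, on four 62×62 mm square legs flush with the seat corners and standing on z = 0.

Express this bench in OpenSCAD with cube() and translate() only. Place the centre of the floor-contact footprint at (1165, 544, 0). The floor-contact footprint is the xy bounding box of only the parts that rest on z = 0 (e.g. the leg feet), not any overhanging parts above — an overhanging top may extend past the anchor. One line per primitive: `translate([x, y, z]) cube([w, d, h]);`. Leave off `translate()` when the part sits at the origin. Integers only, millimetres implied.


translate([188, 381, 378]) cube([1954, 326, 47]);
translate([188, 381, 0]) cube([62, 62, 378]);
translate([188, 645, 0]) cube([62, 62, 378]);
translate([2080, 381, 0]) cube([62, 62, 378]);
translate([2080, 645, 0]) cube([62, 62, 378]);


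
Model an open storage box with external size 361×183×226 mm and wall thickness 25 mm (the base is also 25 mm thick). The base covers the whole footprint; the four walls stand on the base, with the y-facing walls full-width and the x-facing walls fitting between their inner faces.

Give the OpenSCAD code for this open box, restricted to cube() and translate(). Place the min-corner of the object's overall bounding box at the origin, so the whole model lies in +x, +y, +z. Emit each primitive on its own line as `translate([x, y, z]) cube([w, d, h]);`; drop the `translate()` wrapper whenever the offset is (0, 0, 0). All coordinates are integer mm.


cube([361, 183, 25]);
translate([0, 0, 25]) cube([361, 25, 201]);
translate([0, 158, 25]) cube([361, 25, 201]);
translate([0, 25, 25]) cube([25, 133, 201]);
translate([336, 25, 25]) cube([25, 133, 201]);


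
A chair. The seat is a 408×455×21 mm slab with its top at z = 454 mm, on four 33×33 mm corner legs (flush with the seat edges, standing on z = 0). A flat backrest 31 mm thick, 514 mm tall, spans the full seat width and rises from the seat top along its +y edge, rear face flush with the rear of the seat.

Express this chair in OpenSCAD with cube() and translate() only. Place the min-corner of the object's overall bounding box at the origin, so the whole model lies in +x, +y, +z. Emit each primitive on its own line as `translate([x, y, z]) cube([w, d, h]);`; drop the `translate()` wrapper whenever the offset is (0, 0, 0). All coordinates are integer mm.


translate([0, 0, 433]) cube([408, 455, 21]);
cube([33, 33, 433]);
translate([375, 0, 0]) cube([33, 33, 433]);
translate([0, 422, 0]) cube([33, 33, 433]);
translate([375, 422, 0]) cube([33, 33, 433]);
translate([0, 424, 454]) cube([408, 31, 514]);


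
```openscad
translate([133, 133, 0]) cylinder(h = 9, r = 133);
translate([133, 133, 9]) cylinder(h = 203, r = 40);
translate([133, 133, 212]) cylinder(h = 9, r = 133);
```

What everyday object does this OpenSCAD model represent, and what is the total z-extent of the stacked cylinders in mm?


A spool. The overall height is 221 mm.

Three coaxial cylinders, large–small–large — a spool. Two 9 mm flanges and a 203 mm core give 9 + 203 + 9 = 221 mm.


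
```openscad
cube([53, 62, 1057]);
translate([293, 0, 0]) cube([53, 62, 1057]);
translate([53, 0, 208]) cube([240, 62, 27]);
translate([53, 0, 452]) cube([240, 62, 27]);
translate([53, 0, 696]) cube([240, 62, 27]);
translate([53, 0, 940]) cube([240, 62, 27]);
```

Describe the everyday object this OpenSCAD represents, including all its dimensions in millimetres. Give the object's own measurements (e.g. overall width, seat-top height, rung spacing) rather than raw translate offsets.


A straight ladder. Two 53×62 mm vertical rails, 1057 mm tall, stand 346 mm apart (outside-to-outside) with their front faces coplanar on the −y side. 4 rungs, each 62 mm deep and 27 mm tall, span between the inner faces of the rails, front faces flush with the rails. The lowest rung's underside is at z = 208 mm and rungs are spaced 244 mm apart (underside to underside).


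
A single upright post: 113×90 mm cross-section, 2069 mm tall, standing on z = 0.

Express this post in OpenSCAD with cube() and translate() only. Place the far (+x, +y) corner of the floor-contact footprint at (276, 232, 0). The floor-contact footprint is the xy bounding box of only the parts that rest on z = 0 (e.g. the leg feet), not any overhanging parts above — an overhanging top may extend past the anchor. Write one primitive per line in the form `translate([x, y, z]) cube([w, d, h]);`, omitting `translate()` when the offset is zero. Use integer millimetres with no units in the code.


translate([163, 142, 0]) cube([113, 90, 2069]);


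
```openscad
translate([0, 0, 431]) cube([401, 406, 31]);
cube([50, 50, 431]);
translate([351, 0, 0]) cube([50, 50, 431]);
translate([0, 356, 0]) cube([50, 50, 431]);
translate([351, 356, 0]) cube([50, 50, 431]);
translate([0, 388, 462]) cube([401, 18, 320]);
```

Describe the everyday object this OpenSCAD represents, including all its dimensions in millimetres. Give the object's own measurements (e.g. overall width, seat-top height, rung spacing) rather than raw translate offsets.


A chair. The seat is a 401×406×31 mm slab with its top at z = 462 mm, on four 50×50 mm corner legs (flush with the seat edges, standing on z = 0). A flat backrest 18 mm thick, 320 mm tall, spans the full seat width and rises from the seat top along its +y edge, rear face flush with the rear of the seat.


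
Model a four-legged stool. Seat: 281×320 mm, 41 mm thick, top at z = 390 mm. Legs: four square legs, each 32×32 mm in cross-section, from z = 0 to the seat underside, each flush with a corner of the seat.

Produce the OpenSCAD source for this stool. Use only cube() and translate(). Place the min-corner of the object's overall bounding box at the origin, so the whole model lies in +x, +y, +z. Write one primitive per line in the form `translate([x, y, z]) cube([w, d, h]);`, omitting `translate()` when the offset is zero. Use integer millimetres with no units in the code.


translate([0, 0, 349]) cube([281, 320, 41]);
cube([32, 32, 349]);
translate([249, 0, 0]) cube([32, 32, 349]);
translate([0, 288, 0]) cube([32, 32, 349]);
translate([249, 288, 0]) cube([32, 32, 349]);


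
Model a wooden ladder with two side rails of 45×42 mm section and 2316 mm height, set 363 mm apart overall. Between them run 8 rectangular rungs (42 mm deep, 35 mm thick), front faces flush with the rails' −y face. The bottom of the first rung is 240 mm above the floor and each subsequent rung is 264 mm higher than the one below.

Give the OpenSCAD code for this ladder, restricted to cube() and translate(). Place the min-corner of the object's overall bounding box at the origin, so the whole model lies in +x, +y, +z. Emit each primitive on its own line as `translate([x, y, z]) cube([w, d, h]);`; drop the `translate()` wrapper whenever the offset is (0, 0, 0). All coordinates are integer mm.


cube([45, 42, 2316]);
translate([318, 0, 0]) cube([45, 42, 2316]);
translate([45, 0, 240]) cube([273, 42, 35]);
translate([45, 0, 504]) cube([273, 42, 35]);
translate([45, 0, 768]) cube([273, 42, 35]);
translate([45, 0, 1032]) cube([273, 42, 35]);
translate([45, 0, 1296]) cube([273, 42, 35]);
translate([45, 0, 1560]) cube([273, 42, 35]);
translate([45, 0, 1824]) cube([273, 42, 35]);
translate([45, 0, 2088]) cube([273, 42, 35]);


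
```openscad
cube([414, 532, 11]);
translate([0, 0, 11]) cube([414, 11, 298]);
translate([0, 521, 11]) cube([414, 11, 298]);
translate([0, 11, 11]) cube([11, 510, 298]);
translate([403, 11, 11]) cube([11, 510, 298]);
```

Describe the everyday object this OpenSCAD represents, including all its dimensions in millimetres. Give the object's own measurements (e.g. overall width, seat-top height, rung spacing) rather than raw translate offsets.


An open-topped rectangular box: outside dimensions 414×532×309 mm, with a uniform wall and base thickness of 11 mm. The base is a full 414×532 slab on the floor; four walls sit on top of the base. The front and back walls (the −y and +y sides) span the full width; the two side walls fit between them.


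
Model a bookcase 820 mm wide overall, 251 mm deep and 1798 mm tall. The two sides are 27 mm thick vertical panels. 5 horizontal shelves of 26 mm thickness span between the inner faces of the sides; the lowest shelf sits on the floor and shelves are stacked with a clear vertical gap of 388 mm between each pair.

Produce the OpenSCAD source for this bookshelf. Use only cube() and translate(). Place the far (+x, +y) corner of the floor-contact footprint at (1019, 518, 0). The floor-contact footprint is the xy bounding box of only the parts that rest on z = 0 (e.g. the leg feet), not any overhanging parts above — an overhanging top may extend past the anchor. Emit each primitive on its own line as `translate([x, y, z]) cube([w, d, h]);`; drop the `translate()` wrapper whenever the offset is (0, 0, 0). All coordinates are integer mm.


translate([199, 267, 0]) cube([27, 251, 1798]);
translate([992, 267, 0]) cube([27, 251, 1798]);
translate([226, 267, 0]) cube([766, 251, 26]);
translate([226, 267, 414]) cube([766, 251, 26]);
translate([226, 267, 828]) cube([766, 251, 26]);
translate([226, 267, 1242]) cube([766, 251, 26]);
translate([226, 267, 1656]) cube([766, 251, 26]);


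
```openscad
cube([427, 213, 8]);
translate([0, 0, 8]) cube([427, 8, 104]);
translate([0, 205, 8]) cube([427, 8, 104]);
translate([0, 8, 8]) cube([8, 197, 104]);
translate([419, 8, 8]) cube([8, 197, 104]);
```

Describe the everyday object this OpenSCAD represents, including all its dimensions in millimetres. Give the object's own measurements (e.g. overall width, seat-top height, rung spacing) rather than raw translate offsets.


An open-topped rectangular box: outside dimensions 427×213×112 mm, with a uniform wall and base thickness of 8 mm. The base is a full 427×213 slab on the floor; four walls sit on top of the base. The front and back walls (the −y and +y sides) span the full width; the two side walls fit between them.


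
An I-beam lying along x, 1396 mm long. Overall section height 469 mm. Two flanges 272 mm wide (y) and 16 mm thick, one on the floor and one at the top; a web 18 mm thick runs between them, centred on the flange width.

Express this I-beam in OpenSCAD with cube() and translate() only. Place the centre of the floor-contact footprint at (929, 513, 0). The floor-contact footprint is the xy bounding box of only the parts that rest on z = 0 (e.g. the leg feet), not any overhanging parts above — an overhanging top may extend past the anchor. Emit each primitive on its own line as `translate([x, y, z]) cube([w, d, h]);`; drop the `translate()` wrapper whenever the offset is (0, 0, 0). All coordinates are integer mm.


translate([231, 377, 0]) cube([1396, 272, 16]);
translate([231, 504, 16]) cube([1396, 18, 437]);
translate([231, 377, 453]) cube([1396, 272, 16]);


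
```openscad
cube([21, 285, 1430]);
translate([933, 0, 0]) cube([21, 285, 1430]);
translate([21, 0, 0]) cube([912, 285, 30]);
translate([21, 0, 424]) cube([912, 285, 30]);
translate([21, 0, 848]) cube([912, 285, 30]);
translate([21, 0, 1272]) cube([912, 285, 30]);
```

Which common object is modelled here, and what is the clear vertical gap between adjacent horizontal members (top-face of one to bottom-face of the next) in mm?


A bookshelf. The clear shelf gap is 394 mm.

Two tall side panels with 4 horizontal boards between them — a bookshelf. The first two shelf undersides are at z = 0 and z = 424; with shelf thickness 30, the clear gap is 424 − 0 − 30 = 394 mm.


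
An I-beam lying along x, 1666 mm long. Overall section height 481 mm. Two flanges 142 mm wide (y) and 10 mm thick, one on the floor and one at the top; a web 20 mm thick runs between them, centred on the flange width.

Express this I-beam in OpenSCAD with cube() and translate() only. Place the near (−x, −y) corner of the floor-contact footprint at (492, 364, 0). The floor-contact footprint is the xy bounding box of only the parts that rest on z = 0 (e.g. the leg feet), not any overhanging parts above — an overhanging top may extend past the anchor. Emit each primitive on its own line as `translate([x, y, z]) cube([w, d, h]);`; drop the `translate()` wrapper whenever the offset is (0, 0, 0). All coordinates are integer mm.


translate([492, 364, 0]) cube([1666, 142, 10]);
translate([492, 425, 10]) cube([1666, 20, 461]);
translate([492, 364, 471]) cube([1666, 142, 10]);


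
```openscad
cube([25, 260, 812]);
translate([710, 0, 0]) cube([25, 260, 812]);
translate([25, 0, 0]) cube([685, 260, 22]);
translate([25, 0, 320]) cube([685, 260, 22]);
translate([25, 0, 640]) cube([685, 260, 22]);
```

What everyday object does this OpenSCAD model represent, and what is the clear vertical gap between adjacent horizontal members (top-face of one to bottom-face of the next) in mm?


A bookshelf. The clear shelf gap is 298 mm.

Two tall side panels with 3 horizontal boards between them — a bookshelf. The first two shelf undersides are at z = 0 and z = 320; with shelf thickness 22, the clear gap is 320 − 0 − 22 = 298 mm.


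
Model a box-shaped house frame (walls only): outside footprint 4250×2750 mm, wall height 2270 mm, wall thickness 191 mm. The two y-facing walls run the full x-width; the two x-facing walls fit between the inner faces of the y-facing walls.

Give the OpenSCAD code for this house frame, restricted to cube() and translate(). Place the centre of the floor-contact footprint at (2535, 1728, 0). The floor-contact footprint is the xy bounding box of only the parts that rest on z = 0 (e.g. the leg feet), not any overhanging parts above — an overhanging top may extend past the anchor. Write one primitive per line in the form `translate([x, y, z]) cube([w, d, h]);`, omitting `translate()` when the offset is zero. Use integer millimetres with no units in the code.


translate([410, 353, 0]) cube([4250, 191, 2270]);
translate([410, 2912, 0]) cube([4250, 191, 2270]);
translate([410, 544, 0]) cube([191, 2368, 2270]);
translate([4469, 544, 0]) cube([191, 2368, 2270]);


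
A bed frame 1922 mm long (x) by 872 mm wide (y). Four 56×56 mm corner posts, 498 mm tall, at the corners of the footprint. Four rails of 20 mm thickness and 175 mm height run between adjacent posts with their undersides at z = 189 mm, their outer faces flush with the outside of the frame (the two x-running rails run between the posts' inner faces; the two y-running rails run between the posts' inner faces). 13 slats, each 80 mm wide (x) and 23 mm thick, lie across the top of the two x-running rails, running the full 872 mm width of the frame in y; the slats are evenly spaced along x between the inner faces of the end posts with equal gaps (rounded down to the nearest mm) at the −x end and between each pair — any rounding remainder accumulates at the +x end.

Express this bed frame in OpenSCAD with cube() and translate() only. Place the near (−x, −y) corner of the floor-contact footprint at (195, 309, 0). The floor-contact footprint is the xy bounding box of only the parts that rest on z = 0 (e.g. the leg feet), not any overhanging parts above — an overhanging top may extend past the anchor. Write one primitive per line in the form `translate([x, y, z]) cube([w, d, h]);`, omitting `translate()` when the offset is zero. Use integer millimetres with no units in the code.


translate([195, 309, 0]) cube([56, 56, 498]);
translate([195, 1125, 0]) cube([56, 56, 498]);
translate([2061, 309, 0]) cube([56, 56, 498]);
translate([2061, 1125, 0]) cube([56, 56, 498]);
translate([251, 309, 189]) cube([1810, 20, 175]);
translate([251, 1161, 189]) cube([1810, 20, 175]);
translate([195, 365, 189]) cube([20, 760, 175]);
translate([2097, 365, 189]) cube([20, 760, 175]);
translate([306, 309, 364]) cube([80, 872, 23]);
translate([441, 309, 364]) cube([80, 872, 23]);
translate([576, 309, 364]) cube([80, 872, 23]);
translate([711, 309, 364]) cube([80, 872, 23]);
translate([846, 309, 364]) cube([80, 872, 23]);
translate([981, 309, 364]) cube([80, 872, 23]);
translate([1116, 309, 364]) cube([80, 872, 23]);
translate([1251, 309, 364]) cube([80, 872, 23]);
translate([1386, 309, 364]) cube([80, 872, 23]);
translate([1521, 309, 364]) cube([80, 872, 23]);
translate([1656, 309, 364]) cube([80, 872, 23]);
translate([1791, 309, 364]) cube([80, 872, 23]);
translate([1926, 309, 364]) cube([80, 872, 23]);


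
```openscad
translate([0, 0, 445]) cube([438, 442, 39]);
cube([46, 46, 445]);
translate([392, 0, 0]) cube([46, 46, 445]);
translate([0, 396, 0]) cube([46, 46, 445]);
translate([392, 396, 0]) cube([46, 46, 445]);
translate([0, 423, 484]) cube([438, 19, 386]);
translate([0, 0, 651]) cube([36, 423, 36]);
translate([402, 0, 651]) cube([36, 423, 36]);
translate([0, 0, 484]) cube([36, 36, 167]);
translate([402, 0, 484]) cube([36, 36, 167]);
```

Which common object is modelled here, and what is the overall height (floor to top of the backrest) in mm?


A chair. The overall height is 870 mm.

A slab on four corner posts with a tall panel at the back — a chair. The seat slab sits at z = 445 with thickness 39, and the 386 mm backrest starts at the seat top, so the overall height is 445 + 39 + 386 = 870 mm.


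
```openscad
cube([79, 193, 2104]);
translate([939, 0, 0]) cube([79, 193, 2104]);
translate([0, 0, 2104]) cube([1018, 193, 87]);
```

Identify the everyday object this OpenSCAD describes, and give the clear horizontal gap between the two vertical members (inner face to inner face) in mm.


A door frame. The clear opening width is 860 mm.

Two 2104 mm tall posts with a header on top — a door frame. The left jamb is 79 mm wide at x = 0; the right jamb starts at x = 939. The clear opening is 939 − 79 = 860 mm.
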